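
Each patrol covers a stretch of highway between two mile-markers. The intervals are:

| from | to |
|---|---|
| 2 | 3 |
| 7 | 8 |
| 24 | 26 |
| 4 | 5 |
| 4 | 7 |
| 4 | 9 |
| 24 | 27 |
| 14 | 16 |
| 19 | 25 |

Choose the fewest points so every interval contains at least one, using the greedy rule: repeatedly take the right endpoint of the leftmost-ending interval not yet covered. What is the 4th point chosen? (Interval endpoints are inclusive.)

16

Process intervals by earliest right end; each time one isn't hit yet, stab at its right endpoint.
By right end: [2,3]  [4,5]  [4,7]  [7,8]  [4,9]  [14,16]  [19,25]  [24,26]  [24,27]
[2,3] uncovered → point at 3; [4,5] uncovered → point at 5; [7,8] uncovered → point at 8; [14,16] uncovered → point at 16; [19,25] uncovered → point at 25.
Points: 3, 5, 8, 16, 25 (5 total).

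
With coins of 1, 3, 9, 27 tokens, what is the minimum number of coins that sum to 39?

39 = 1×27 + 1×9 + 1×3
Total coins = 1 + 1 + 1 = 3

3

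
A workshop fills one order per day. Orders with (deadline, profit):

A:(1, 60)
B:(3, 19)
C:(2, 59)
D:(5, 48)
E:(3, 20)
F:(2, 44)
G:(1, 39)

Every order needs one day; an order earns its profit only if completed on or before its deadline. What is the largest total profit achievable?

Take jobs in profit order; each goes to the latest open slot no later than its deadline.
Profit order: A=60 C=59 D=48 F=44 G=39 E=20 B=19
Assign: A→slot 1, C→slot 2, D→slot 5, F skipped, G skipped, E→slot 3, B skipped.
Slots: [1:A] [2:C] [3:E] [5:D]
Profit = 60 + 59 + 20 + 48 = 187

187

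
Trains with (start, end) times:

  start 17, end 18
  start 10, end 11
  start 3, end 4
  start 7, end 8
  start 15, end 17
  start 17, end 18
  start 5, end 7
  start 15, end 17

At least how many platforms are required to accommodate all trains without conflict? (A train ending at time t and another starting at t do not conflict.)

2

The answer is the maximum number of intervals overlapping at any instant.
starts: [3, 5, 7, 10, 15, 15, 17, 17]
ends:   [4, 7, 8, 11, 17, 17, 18, 18]
s3→1 e4→0 s5→1 e7→0 s7→1 e8→0 s10→1 e11→0 s15→1 s15→2  — peak 2.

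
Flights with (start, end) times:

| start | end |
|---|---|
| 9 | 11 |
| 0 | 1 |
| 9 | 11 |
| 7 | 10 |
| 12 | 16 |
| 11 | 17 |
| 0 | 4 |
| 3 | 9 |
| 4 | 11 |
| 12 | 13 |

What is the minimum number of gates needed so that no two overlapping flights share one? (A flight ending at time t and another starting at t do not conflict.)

4

The answer is the maximum number of intervals overlapping at any instant.
Events (time:±→running): 0:+→1 0:+→2 1:-→1 3:+→2 4:-→1 4:+→2 7:+→3 9:-→2 9:+→3 9:+→4 … peak 4.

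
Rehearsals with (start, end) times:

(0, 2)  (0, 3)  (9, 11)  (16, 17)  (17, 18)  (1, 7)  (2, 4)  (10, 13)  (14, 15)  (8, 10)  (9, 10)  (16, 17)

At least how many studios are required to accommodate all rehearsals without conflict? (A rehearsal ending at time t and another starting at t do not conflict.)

Count concurrent intervals with a sweep; the peak is the room count.
starts: [0, 0, 1, 2, 8, 9, 9, 10, 14, 16, 16, 17]
ends:   [2, 3, 4, 7, 10, 10, 11, 13, 15, 17, 17, 18]
s0→1 s0→2 s1→3  — peak 3.

3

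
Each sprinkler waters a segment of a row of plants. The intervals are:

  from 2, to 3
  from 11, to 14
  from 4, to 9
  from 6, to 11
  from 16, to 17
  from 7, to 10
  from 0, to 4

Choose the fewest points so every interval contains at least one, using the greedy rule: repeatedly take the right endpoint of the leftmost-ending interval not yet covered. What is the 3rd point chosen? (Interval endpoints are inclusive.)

14

Process intervals by earliest right end; each time one isn't hit yet, stab at its right endpoint.
Sorted: [2,3] [0,4] [4,9] [7,10] [6,11] [11,14] [16,17]
{[2,3],[0,4]} hit by 3; {[4,9],[7,10],[6,11]} hit by 9; {[11,14]} hit by 14; {[16,17]} hit by 17.
Points: 3, 9, 14, 17 (4 total).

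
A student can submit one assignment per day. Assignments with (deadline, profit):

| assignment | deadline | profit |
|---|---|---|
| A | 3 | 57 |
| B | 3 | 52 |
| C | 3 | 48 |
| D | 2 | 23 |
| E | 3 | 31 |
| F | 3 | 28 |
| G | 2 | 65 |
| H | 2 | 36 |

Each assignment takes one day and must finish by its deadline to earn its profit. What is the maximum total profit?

Sort by profit descending; place each in the latest free slot ≤ its deadline.
By profit: G(d2,65), A(d3,57), B(d3,52), C(d3,48), H(d2,36), E(d3,31), F(d3,28), D(d2,23)
G→slot 2; A→slot 3; B→slot 1; C skipped; H skipped; E skipped; F skipped; D skipped.
Profit = 52 + 65 + 57 = 174

174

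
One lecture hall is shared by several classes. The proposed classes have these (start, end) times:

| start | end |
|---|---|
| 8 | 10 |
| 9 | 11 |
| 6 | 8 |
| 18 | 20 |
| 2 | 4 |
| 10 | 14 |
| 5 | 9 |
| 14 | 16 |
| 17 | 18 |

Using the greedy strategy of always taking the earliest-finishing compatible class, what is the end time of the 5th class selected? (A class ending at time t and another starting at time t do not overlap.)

16

Sorted by end: (2,4)  (6,8)  (5,9)  (8,10)  (9,11)  (10,14)  (14,16)  (17,18)  (18,20)
take (2,4); take (6,8); skip (5,9); take (8,10); take (10,14); take (14,16); take (17,18); take (18,20).
Selected: (2,4) (6,8) (8,10) (10,14) (14,16) (17,18) (18,20)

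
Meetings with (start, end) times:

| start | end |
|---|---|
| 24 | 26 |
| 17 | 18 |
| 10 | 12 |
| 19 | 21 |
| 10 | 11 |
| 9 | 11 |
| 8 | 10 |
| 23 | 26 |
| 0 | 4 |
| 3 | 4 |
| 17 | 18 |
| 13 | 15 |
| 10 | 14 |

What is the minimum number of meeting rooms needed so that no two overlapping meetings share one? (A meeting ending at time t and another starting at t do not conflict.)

starts: [0, 3, 8, 9, 10, 10, 10, 13, 17, 17, 19, 23, 24]
ends:   [4, 4, 10, 11, 11, 12, 14, 15, 18, 18, 21, 26, 26]
s0→1 s3→2 e4→1 e4→0 s8→1 s9→2 e10→1 s10→2 s10→3 s10→4  — peak 4.

4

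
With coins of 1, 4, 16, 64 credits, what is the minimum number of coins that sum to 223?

10

Greedy: take as many of the largest coin as possible, then repeat with the remainder.
223 = 3×64 + 1×16 + 3×4 + 3×1
Total coins = 3 + 1 + 3 + 3 = 10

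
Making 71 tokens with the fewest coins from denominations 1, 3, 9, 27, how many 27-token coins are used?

Greedy: take as many of the largest coin as possible, then repeat with the remainder.
71 = 2×27 + 1×9 + 2×3 + 2×1
Count of 27: 2

2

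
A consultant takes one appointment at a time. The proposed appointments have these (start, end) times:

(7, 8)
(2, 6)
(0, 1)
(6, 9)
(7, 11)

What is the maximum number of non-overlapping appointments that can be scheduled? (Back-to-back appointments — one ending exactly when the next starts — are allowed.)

Greedy by earliest finish: after sorting by end time, pick each interval compatible with the last pick.
Sorted by end: (0,1)  (2,6)  (7,8)  (6,9)  (7,11)
take (0,1); take (2,6); take (7,8); skip (6,9).
Selected 3 appointments.

3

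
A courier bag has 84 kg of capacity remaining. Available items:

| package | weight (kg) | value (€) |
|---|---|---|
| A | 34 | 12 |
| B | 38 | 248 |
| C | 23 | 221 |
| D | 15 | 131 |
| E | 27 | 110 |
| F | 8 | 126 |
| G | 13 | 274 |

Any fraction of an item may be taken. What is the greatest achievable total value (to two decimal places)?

915.16

Ratios (sorted): G 21.08, F 15.75, C 9.61, D 8.73, B 6.53, E 4.07, A 0.35
take G (13 @ 274); take F (8 @ 126); take C (23 @ 221); take D (15 @ 131); take 25/38 of B → 163.16. Capacity used 84/84.
Total value = 915.16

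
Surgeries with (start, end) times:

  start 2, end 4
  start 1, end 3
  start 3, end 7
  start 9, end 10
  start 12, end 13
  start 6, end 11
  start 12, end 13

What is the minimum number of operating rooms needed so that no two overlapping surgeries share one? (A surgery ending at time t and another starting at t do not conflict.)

starts: [1, 2, 3, 6, 9, 12, 12]
ends:   [3, 4, 7, 10, 11, 13, 13]
s1→1 s2→2  — peak 2.

2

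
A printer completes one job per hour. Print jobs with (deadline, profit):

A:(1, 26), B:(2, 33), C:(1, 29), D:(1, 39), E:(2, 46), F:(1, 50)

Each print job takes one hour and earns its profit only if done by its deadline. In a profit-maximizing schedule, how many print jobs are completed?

By profit: F(d1,50), E(d2,46), D(d1,39), B(d2,33), C(d1,29), A(d1,26)
F→slot 1; E→slot 2; D skipped; B skipped; C skipped; A skipped.
2 of 6 scheduled.

2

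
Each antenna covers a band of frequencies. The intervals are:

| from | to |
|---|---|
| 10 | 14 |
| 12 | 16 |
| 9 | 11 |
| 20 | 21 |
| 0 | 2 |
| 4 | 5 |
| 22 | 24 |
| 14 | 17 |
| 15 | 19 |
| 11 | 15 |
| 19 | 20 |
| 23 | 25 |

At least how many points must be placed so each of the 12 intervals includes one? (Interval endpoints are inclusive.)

Sort by right endpoint; whenever an interval is uncovered, place a point at its right end.
Sorted: [0,2] [4,5] [9,11] [10,14] [11,15] [12,16] [14,17] [15,19] [19,20] [20,21] [22,24] [23,25]
{[0,2]} hit by 2; {[4,5]} hit by 5; {[9,11],[10,14],[11,15]} hit by 11; {[12,16],[14,17],[15,19]} hit by 16; {[19,20],[20,21]} hit by 20; {[22,24],[23,25]} hit by 24.
Points: 2, 5, 11, 16, 20, 24 (6 total).

6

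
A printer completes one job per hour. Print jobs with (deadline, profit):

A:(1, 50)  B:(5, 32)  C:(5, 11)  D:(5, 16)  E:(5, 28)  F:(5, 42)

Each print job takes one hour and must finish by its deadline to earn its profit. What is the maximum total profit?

By profit: A(d1,50), F(d5,42), B(d5,32), E(d5,28), D(d5,16), C(d5,11)
A→slot 1; F→slot 5; B→slot 4; E→slot 3; D→slot 2; C skipped.
Profit = 50 + 16 + 28 + 32 + 42 = 168

168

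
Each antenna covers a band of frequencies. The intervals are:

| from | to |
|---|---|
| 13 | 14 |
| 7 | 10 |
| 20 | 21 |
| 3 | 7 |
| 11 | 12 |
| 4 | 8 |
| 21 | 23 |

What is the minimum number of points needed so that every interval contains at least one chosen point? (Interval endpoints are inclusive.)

4

By right end: [3,7]  [4,8]  [7,10]  [11,12]  [13,14]  [20,21]  [21,23]
[3,7] uncovered → point at 7; [11,12] uncovered → point at 12; [13,14] uncovered → point at 14; [20,21] uncovered → point at 21.
Points: 7, 12, 14, 21 (4 total).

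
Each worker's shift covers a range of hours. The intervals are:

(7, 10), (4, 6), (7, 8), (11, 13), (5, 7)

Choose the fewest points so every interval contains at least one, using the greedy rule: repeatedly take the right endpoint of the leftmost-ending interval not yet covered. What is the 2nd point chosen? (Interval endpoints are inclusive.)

Process intervals by earliest right end; each time one isn't hit yet, stab at its right endpoint.
By right end: [4,6]  [5,7]  [7,8]  [7,10]  [11,13]
[4,6] uncovered → point at 6; [7,8] uncovered → point at 8; [11,13] uncovered → point at 13.
Points: 6, 8, 13 (3 total).

8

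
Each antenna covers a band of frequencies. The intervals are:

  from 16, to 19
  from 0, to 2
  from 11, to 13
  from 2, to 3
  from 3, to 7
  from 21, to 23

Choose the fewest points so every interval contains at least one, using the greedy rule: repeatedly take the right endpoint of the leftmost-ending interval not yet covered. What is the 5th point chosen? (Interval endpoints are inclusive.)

23

Sorted: [0,2] [2,3] [3,7] [11,13] [16,19] [21,23]
{[0,2],[2,3]} hit by 2; {[3,7]} hit by 7; {[11,13]} hit by 13; {[16,19]} hit by 19; {[21,23]} hit by 23.
Points: 2, 7, 13, 19, 23 (5 total).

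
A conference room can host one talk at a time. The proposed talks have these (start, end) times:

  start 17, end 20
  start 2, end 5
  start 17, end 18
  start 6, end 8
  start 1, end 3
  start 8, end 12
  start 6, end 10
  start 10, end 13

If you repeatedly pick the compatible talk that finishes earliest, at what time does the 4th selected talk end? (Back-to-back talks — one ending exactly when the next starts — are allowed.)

18

By end time: (1,3), (2,5), (6,8), (6,10), (8,12), (10,13), (17,18), (17,20).
Pick (1,3); next start ≥ 3 → (6,8); next start ≥ 8 → (8,12); next start ≥ 12 → (17,18).
Selected: (1,3) (6,8) (8,12) (17,18)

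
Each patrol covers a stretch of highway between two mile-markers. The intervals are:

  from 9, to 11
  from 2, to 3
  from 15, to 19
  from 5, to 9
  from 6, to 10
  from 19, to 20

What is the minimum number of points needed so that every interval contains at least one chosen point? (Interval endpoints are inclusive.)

By right end: [2,3]  [5,9]  [6,10]  [9,11]  [15,19]  [19,20]
[2,3] uncovered → point at 3; [5,9] uncovered → point at 9; [15,19] uncovered → point at 19.
Points: 3, 9, 19 (3 total).

3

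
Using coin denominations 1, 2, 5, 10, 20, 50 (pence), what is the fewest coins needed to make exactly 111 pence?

4

111 = 2×50 + 1×10 + 1×1
Total coins = 2 + 1 + 1 = 4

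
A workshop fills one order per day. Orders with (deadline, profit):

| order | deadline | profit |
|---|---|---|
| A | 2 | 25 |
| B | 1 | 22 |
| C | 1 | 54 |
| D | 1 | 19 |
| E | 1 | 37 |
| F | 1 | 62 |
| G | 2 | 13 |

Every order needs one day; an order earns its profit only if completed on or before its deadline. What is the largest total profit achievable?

By profit: F(d1,62), C(d1,54), E(d1,37), A(d2,25), B(d1,22), D(d1,19), G(d2,13)
F→slot 1; C skipped; E skipped; A→slot 2; B skipped; D skipped; G skipped.
Profit = 62 + 25 = 87

87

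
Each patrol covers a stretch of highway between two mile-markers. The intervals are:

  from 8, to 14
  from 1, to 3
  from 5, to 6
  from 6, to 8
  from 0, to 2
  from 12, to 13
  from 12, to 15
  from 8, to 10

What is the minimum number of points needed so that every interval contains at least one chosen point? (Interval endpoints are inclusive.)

4

Sort by right endpoint; whenever an interval is uncovered, place a point at its right end.
Sorted: [0,2] [1,3] [5,6] [6,8] [8,10] [12,13] [8,14] [12,15]
{[0,2],[1,3]} hit by 2; {[5,6],[6,8]} hit by 6; {[8,10]} hit by 10; {[12,13],[8,14],[12,15]} hit by 13.
Points: 2, 6, 10, 13 (4 total).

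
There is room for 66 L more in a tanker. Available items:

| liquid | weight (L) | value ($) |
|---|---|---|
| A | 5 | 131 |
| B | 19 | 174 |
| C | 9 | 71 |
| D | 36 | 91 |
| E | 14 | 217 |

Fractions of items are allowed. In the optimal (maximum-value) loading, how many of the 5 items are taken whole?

4

Sort by value per unit weight and fill in that order.
Ratios (sorted): A 26.20, E 15.50, B 9.16, C 7.89, D 2.53
take A (5 @ 131); take E (14 @ 217); take B (19 @ 174); take C (9 @ 71); take 19/36 of D → 48.03. Capacity used 66/66.
4 item(s) taken whole; one partial (take 19/36 of D).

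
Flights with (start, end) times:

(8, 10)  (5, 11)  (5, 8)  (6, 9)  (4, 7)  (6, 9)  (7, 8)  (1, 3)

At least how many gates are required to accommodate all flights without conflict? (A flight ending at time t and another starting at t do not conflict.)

The answer is the maximum number of intervals overlapping at any instant.
starts: [1, 4, 5, 5, 6, 6, 7, 8]
ends:   [3, 7, 8, 8, 9, 9, 10, 11]
s1→1 e3→0 s4→1 s5→2 s5→3 s6→4 s6→5  — peak 5.

5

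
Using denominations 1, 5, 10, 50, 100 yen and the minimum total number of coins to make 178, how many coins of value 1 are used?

Use the largest denomination that fits, subtract, and repeat.
178 − 1×100→78 − 1×50→28 − 2×10→8 − 1×5→3 − 3×1→0
Count of 1: 3

3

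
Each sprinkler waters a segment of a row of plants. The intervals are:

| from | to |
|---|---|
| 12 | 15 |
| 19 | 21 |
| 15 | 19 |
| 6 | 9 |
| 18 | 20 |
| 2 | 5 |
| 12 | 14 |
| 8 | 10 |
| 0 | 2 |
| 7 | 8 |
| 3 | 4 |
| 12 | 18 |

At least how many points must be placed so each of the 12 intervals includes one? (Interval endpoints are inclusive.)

5

Sort by right endpoint; whenever an interval is uncovered, place a point at its right end.
Sorted: [0,2] [3,4] [2,5] [7,8] [6,9] [8,10] [12,14] [12,15] [12,18] [15,19] [18,20] [19,21]
{[0,2]} hit by 2; {[3,4],[2,5]} hit by 4; {[7,8],[6,9],[8,10]} hit by 8; {[12,14],[12,15],[12,18]} hit by 14; {[15,19],[18,20],[19,21]} hit by 19.
Points: 2, 4, 8, 14, 19 (5 total).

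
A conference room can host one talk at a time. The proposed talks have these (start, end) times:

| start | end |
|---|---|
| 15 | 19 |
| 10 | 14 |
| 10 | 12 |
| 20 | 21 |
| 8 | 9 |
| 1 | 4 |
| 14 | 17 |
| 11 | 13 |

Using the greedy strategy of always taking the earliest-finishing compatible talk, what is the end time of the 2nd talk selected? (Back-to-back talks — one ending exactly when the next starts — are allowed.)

9

Sorted by end: (1,4)  (8,9)  (10,12)  (11,13)  (10,14)  (14,17)  (15,19)  (20,21)
take (1,4); take (8,9); take (10,12); take (14,17); take (20,21).
Selected: (1,4) (8,9) (10,12) (14,17) (20,21)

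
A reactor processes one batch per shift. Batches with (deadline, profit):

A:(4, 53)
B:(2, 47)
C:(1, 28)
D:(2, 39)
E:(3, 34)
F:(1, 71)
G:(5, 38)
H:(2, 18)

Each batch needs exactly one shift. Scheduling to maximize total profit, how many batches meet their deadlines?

5

Take jobs in profit order; each goes to the latest open slot no later than its deadline.
Profit order: F=71 A=53 B=47 D=39 G=38 E=34 C=28 H=18
Assign: F→slot 1, A→slot 4, B→slot 2, D skipped, G→slot 5, E→slot 3, C skipped, H skipped.
Slots: [1:F] [2:B] [3:E] [4:A] [5:G]
5 of 8 scheduled.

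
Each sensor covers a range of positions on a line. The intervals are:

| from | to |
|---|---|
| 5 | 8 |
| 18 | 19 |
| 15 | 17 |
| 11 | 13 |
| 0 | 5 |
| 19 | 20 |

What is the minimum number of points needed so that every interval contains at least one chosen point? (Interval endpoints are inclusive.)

Sort by right endpoint; whenever an interval is uncovered, place a point at its right end.
By right end: [0,5]  [5,8]  [11,13]  [15,17]  [18,19]  [19,20]
[0,5] uncovered → point at 5; [11,13] uncovered → point at 13; [15,17] uncovered → point at 17; [18,19] uncovered → point at 19.
Points: 5, 13, 17, 19 (4 total).

4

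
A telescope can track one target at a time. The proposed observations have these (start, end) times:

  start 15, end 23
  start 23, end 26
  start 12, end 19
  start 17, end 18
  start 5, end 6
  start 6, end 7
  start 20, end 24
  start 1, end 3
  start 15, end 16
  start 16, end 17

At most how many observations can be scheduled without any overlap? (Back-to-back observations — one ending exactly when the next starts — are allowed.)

Sort by end time and greedily take each interval whose start is ≥ the last chosen end.
Sorted by end: (1,3)  (5,6)  (6,7)  (15,16)  (16,17)  (17,18)  (12,19)  (15,23)  (20,24)  (23,26)
take (1,3); take (5,6); take (6,7); take (15,16); take (16,17); take (17,18); take (20,24); skip (23,26).
Selected 7 observations.

7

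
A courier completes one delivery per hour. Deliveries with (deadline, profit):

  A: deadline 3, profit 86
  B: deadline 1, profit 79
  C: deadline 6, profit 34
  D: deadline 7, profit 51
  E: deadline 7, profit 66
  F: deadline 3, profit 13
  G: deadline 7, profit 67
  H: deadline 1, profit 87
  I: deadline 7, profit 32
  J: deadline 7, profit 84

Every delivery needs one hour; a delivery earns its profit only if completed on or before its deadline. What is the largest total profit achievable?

Profit order: H=87 A=86 J=84 B=79 G=67 E=66 D=51 C=34 I=32 F=13
Assign: H→slot 1, A→slot 3, J→slot 7, B skipped, G→slot 6, E→slot 5, D→slot 4, C→slot 2, I skipped, F skipped.
Slots: [1:H] [2:C] [3:A] [4:D] [5:E] [6:G] [7:J]
Profit = 87 + 34 + 86 + 51 + 66 + 67 + 84 = 475

475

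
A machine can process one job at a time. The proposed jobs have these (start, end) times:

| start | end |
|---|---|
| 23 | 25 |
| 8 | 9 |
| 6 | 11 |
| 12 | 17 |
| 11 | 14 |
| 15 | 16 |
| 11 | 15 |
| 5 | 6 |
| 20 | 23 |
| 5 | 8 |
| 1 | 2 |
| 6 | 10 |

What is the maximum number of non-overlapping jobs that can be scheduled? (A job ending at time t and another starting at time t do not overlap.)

7

Greedy by earliest finish: after sorting by end time, pick each interval compatible with the last pick.
Sorted by end: (1,2)  (5,6)  (5,8)  (8,9)  (6,10)  (6,11)  (11,14)  (11,15)  (15,16)  (12,17)  (20,23)  (23,25)
take (1,2); take (5,6); take (8,9); take (11,14); skip (11,15); take (15,16); skip (12,17); take (20,23); take (23,25).
Selected 7 jobs.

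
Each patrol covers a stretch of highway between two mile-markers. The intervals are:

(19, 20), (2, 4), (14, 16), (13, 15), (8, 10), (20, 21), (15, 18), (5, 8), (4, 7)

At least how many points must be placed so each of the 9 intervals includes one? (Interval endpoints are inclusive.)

4

By right end: [2,4]  [4,7]  [5,8]  [8,10]  [13,15]  [14,16]  [15,18]  [19,20]  [20,21]
[2,4] uncovered → point at 4; [5,8] uncovered → point at 8; [13,15] uncovered → point at 15; [19,20] uncovered → point at 20.
Points: 4, 8, 15, 20 (4 total).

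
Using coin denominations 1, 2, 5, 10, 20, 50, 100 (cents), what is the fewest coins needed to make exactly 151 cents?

151 − 1×100→51 − 1×50→1 − 1×1→0
Total coins = 1 + 1 + 1 = 3

3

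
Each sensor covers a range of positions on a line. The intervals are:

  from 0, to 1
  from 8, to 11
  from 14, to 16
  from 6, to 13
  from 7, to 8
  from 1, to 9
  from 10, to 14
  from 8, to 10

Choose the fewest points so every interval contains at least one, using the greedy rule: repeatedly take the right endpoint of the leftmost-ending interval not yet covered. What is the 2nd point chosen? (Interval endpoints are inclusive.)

By right end: [0,1]  [7,8]  [1,9]  [8,10]  [8,11]  [6,13]  [10,14]  [14,16]
[0,1] uncovered → point at 1; [7,8] uncovered → point at 8; [10,14] uncovered → point at 14.
Points: 1, 8, 14 (3 total).

8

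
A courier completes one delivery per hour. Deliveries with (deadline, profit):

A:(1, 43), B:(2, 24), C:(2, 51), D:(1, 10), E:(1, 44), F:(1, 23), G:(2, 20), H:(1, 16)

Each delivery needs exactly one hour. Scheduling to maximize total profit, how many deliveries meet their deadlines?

2

Sort by profit descending; place each in the latest free slot ≤ its deadline.
Profit order: C=51 E=44 A=43 B=24 F=23 G=20 H=16 D=10
Assign: C→slot 2, E→slot 1, A skipped, B skipped, F skipped, G skipped, H skipped, D skipped.
Slots: [1:E] [2:C]
2 of 8 scheduled.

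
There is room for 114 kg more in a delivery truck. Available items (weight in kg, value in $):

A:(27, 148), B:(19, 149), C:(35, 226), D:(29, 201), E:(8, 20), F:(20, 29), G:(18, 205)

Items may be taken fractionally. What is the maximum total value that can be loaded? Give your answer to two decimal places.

852.26

Sort by value per unit weight and fill in that order.
Order: G (205/18=11.39) > B (149/19=7.84) > D (201/29=6.93) > C (226/35=6.46) > A (148/27=5.48) > E (20/8=2.50) > F (29/20=1.45)
Fill: take G (18 @ 205) → take B (19 @ 149) → take D (29 @ 201) → take C (35 @ 226) → take 13/27 of A → 71.26; 114/114 used.
Total value = 852.26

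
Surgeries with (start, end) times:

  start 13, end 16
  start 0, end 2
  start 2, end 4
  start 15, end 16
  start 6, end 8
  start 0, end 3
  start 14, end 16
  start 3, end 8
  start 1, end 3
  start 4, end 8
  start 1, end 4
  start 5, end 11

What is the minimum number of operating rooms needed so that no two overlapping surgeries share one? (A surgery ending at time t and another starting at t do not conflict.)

4

Events (time:±→running): 0:+→1 0:+→2 1:+→3 1:+→4 … peak 4.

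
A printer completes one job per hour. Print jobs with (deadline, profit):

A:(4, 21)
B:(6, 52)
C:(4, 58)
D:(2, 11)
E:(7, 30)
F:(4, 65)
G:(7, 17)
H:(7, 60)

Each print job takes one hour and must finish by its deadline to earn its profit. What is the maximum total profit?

303

Sort by profit descending; place each in the latest free slot ≤ its deadline.
By profit: F(d4,65), H(d7,60), C(d4,58), B(d6,52), E(d7,30), A(d4,21), G(d7,17), D(d2,11)
F→slot 4; H→slot 7; C→slot 3; B→slot 6; E→slot 5; A→slot 2; G→slot 1; D skipped.
Profit = 17 + 21 + 58 + 65 + 30 + 52 + 60 = 303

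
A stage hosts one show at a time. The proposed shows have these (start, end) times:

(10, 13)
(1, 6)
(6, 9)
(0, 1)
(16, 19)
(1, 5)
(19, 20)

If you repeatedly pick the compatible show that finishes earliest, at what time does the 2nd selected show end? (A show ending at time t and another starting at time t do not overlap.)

5

By end time: (0,1), (1,5), (1,6), (6,9), (10,13), (16,19), (19,20).
Pick (0,1); next start ≥ 1 → (1,5); next start ≥ 5 → (6,9); next start ≥ 9 → (10,13); next start ≥ 13 → (16,19); next start ≥ 19 → (19,20).
Selected: (0,1) (1,5) (6,9) (10,13) (16,19) (19,20)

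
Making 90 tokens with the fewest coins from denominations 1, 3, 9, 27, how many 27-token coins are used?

Greedy: take as many of the largest coin as possible, then repeat with the remainder.
90 = 3×27 + 1×9
Count of 27: 3

3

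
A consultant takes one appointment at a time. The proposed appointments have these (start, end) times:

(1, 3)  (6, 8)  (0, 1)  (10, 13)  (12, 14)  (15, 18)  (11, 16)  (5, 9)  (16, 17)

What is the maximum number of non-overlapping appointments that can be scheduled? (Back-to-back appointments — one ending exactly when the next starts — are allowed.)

Sorted by end: (0,1)  (1,3)  (6,8)  (5,9)  (10,13)  (12,14)  (11,16)  (16,17)  (15,18)
take (0,1); take (1,3); take (6,8); take (10,13); skip (12,14); skip (11,16); take (16,17); skip (15,18).
Selected 5 appointments.

5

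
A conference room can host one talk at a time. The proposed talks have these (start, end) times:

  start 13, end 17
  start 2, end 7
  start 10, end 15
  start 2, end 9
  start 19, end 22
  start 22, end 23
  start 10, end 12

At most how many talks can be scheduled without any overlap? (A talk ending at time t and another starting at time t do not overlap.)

5

Sort by end time and greedily take each interval whose start is ≥ the last chosen end.
Sorted by end: (2,7)  (2,9)  (10,12)  (10,15)  (13,17)  (19,22)  (22,23)
take (2,7); take (10,12); take (13,17); take (19,22); take (22,23).
Selected 5 talks.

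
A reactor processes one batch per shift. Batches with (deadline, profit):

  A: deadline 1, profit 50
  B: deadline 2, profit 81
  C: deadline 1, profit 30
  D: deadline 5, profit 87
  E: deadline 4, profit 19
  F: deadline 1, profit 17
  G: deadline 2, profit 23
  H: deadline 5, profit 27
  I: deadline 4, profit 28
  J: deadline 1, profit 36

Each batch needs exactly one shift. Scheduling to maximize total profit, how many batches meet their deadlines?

Sort by profit descending; place each in the latest free slot ≤ its deadline.
By profit: D(d5,87), B(d2,81), A(d1,50), J(d1,36), C(d1,30), I(d4,28), H(d5,27), G(d2,23), E(d4,19), F(d1,17)
D→slot 5; B→slot 2; A→slot 1; J skipped; C skipped; I→slot 4; H→slot 3; G skipped; E skipped; F skipped.
5 of 10 scheduled.

5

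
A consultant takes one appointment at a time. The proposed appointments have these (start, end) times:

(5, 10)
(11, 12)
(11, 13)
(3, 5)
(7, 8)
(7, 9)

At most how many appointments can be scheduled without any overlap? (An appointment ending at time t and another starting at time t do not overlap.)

3

By end time: (3,5), (7,8), (7,9), (5,10), (11,12), (11,13).
Pick (3,5); next start ≥ 5 → (7,8); next start ≥ 8 → (11,12).
Selected 3 appointments.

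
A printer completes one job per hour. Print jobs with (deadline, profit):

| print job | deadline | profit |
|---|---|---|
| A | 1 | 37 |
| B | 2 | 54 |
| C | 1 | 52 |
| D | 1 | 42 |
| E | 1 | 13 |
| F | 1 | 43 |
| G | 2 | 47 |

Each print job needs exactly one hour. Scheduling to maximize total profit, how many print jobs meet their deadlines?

Sort by profit descending; place each in the latest free slot ≤ its deadline.
Profit order: B=54 C=52 G=47 F=43 D=42 A=37 E=13
Assign: B→slot 2, C→slot 1, G skipped, F skipped, D skipped, A skipped, E skipped.
Slots: [1:C] [2:B]
2 of 7 scheduled.

2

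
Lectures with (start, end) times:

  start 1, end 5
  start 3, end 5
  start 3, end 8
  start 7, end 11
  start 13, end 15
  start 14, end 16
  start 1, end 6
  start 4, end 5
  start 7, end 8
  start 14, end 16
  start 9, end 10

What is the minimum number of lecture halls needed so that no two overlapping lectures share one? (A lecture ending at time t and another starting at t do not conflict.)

5

starts: [1, 1, 3, 3, 4, 7, 7, 9, 13, 14, 14]
ends:   [5, 5, 5, 6, 8, 8, 10, 11, 15, 16, 16]
s1→1 s1→2 s3→3 s3→4 s4→5  — peak 5.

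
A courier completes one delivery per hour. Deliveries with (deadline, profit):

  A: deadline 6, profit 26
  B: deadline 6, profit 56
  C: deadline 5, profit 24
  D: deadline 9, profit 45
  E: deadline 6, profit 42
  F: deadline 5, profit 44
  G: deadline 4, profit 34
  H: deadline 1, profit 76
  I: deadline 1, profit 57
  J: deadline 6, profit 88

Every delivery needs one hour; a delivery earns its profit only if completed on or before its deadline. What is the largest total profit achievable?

385

Take jobs in profit order; each goes to the latest open slot no later than its deadline.
By profit: J(d6,88), H(d1,76), I(d1,57), B(d6,56), D(d9,45), F(d5,44), E(d6,42), G(d4,34), A(d6,26), C(d5,24)
J→slot 6; H→slot 1; I skipped; B→slot 5; D→slot 9; F→slot 4; E→slot 3; G→slot 2; A skipped; C skipped.
Profit = 76 + 34 + 42 + 44 + 56 + 88 + 45 = 385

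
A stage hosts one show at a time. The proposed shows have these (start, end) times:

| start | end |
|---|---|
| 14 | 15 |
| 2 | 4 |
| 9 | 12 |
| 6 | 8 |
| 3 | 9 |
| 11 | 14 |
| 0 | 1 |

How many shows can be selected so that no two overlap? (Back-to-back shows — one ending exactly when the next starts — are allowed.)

5

Order by finish time; keep every interval that doesn't clash with the previous kept one.
Sorted by end: (0,1)  (2,4)  (6,8)  (3,9)  (9,12)  (11,14)  (14,15)
take (0,1); take (2,4); take (6,8); take (9,12); take (14,15).
Selected 5 shows.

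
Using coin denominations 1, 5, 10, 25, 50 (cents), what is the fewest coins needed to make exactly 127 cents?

5

Greedy: take as many of the largest coin as possible, then repeat with the remainder.
127 − 2×50→27 − 1×25→2 − 2×1→0
Total coins = 2 + 1 + 2 = 5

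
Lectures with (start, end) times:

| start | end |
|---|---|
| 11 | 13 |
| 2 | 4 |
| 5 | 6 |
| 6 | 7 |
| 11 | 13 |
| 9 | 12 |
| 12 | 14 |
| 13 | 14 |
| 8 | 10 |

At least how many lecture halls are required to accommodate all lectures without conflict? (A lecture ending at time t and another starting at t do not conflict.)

Events (time:±→running): 2:+→1 4:-→0 5:+→1 6:-→0 6:+→1 7:-→0 8:+→1 9:+→2 10:-→1 11:+→2 11:+→3 … peak 3.

3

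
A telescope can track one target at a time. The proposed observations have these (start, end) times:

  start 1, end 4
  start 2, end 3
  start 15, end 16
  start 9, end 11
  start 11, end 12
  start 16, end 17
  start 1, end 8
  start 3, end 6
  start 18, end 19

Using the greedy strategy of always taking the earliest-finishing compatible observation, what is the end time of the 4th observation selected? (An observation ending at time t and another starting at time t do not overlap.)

12

By end time: (2,3), (1,4), (3,6), (1,8), (9,11), (11,12), (15,16), (16,17), (18,19).
Pick (2,3); next start ≥ 3 → (3,6); next start ≥ 6 → (9,11); next start ≥ 11 → (11,12); next start ≥ 12 → (15,16); next start ≥ 16 → (16,17); next start ≥ 17 → (18,19).
Selected: (2,3) (3,6) (9,11) (11,12) (15,16) (16,17) (18,19)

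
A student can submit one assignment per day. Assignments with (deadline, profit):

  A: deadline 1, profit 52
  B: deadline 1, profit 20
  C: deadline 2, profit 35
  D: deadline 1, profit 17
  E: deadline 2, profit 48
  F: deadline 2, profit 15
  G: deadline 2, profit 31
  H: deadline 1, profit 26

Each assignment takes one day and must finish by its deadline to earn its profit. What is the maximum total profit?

100

By profit: A(d1,52), E(d2,48), C(d2,35), G(d2,31), H(d1,26), B(d1,20), D(d1,17), F(d2,15)
A→slot 1; E→slot 2; C skipped; G skipped; H skipped; B skipped; D skipped; F skipped.
Profit = 52 + 48 = 100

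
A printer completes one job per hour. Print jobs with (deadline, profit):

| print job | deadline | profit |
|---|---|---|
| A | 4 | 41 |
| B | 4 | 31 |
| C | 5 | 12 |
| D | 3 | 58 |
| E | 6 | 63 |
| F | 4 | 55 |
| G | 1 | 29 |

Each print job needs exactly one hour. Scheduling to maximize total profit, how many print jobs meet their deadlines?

Take jobs in profit order; each goes to the latest open slot no later than its deadline.
Profit order: E=63 D=58 F=55 A=41 B=31 G=29 C=12
Assign: E→slot 6, D→slot 3, F→slot 4, A→slot 2, B→slot 1, G skipped, C→slot 5.
Slots: [1:B] [2:A] [3:D] [4:F] [5:C] [6:E]
6 of 7 scheduled.

6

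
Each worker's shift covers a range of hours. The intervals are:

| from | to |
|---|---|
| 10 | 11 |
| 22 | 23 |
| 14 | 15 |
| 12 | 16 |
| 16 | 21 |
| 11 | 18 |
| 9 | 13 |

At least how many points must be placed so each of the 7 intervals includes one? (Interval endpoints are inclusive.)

4

Process intervals by earliest right end; each time one isn't hit yet, stab at its right endpoint.
Sorted: [10,11] [9,13] [14,15] [12,16] [11,18] [16,21] [22,23]
{[10,11],[9,13]} hit by 11; {[14,15],[12,16],[11,18]} hit by 15; {[16,21]} hit by 21; {[22,23]} hit by 23.
Points: 11, 15, 21, 23 (4 total).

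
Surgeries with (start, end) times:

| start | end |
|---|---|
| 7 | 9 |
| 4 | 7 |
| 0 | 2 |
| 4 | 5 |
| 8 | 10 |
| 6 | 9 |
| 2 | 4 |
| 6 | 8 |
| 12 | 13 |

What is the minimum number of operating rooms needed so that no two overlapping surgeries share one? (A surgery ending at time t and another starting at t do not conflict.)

3

Events (time:±→running): 0:+→1 2:-→0 2:+→1 4:-→0 4:+→1 4:+→2 5:-→1 6:+→2 6:+→3 … peak 3.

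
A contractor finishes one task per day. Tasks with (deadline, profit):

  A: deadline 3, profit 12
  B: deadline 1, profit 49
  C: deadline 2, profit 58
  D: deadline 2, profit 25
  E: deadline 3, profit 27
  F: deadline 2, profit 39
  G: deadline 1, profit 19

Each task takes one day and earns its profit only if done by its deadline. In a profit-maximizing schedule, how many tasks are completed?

3

Take jobs in profit order; each goes to the latest open slot no later than its deadline.
By profit: C(d2,58), B(d1,49), F(d2,39), E(d3,27), D(d2,25), G(d1,19), A(d3,12)
C→slot 2; B→slot 1; F skipped; E→slot 3; D skipped; G skipped; A skipped.
3 of 7 scheduled.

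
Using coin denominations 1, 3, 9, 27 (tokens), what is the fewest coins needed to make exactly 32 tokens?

32 − 1×27→5 − 1×3→2 − 2×1→0
Total coins = 1 + 1 + 2 = 4

4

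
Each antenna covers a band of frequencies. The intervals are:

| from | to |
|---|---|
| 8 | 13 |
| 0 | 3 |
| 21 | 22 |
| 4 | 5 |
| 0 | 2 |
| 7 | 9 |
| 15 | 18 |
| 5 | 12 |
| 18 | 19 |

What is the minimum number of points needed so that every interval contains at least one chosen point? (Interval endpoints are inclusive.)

Sort by right endpoint; whenever an interval is uncovered, place a point at its right end.
Sorted: [0,2] [0,3] [4,5] [7,9] [5,12] [8,13] [15,18] [18,19] [21,22]
{[0,2],[0,3]} hit by 2; {[4,5]} hit by 5; {[7,9],[5,12],[8,13]} hit by 9; {[15,18],[18,19]} hit by 18; {[21,22]} hit by 22.
Points: 2, 5, 9, 18, 22 (5 total).

5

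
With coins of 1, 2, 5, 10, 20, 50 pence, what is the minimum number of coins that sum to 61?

Greedy: take as many of the largest coin as possible, then repeat with the remainder.
61 = 1×50 + 1×10 + 1×1
Total coins = 1 + 1 + 1 = 3

3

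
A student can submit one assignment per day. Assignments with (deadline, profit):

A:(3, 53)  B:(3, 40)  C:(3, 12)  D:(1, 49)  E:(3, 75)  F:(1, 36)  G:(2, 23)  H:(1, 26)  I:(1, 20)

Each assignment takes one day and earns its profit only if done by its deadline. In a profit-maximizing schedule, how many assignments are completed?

3

Sort by profit descending; place each in the latest free slot ≤ its deadline.
By profit: E(d3,75), A(d3,53), D(d1,49), B(d3,40), F(d1,36), H(d1,26), G(d2,23), I(d1,20), C(d3,12)
E→slot 3; A→slot 2; D→slot 1; B skipped; F skipped; H skipped; G skipped; I skipped; C skipped.
3 of 9 scheduled.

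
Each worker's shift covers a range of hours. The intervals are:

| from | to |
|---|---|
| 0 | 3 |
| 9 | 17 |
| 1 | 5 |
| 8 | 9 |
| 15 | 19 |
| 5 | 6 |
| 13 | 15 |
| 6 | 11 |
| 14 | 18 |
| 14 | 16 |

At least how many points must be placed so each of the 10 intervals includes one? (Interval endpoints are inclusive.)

4

Process intervals by earliest right end; each time one isn't hit yet, stab at its right endpoint.
Sorted: [0,3] [1,5] [5,6] [8,9] [6,11] [13,15] [14,16] [9,17] [14,18] [15,19]
{[0,3],[1,5]} hit by 3; {[5,6]} hit by 6; {[8,9],[6,11]} hit by 9; {[13,15],[14,16],[9,17],[14,18],[15,19]} hit by 15.
Points: 3, 6, 9, 15 (4 total).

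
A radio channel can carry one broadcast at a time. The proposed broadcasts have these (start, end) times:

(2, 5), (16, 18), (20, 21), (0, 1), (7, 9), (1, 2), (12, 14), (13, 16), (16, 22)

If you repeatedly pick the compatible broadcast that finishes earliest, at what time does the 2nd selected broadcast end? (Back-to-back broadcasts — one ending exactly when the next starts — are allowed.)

2

Greedy by earliest finish: after sorting by end time, pick each interval compatible with the last pick.
Sorted by end: (0,1)  (1,2)  (2,5)  (7,9)  (12,14)  (13,16)  (16,18)  (20,21)  (16,22)
take (0,1); take (1,2); take (2,5); take (7,9); take (12,14); take (16,18); take (20,21).
Selected: (0,1) (1,2) (2,5) (7,9) (12,14) (16,18) (20,21)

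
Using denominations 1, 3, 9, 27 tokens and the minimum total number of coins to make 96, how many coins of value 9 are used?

Greedy: take as many of the largest coin as possible, then repeat with the remainder.
96 − 3×27→15 − 1×9→6 − 2×3→0
Count of 9: 1

1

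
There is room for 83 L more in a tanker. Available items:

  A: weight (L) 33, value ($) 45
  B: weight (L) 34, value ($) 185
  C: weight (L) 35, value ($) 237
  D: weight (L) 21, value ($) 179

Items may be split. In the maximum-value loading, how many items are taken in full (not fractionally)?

Order: D (179/21=8.52) > C (237/35=6.77) > B (185/34=5.44) > A (45/33=1.36)
Fill: take D (21 @ 179) → take C (35 @ 237) → take 27/34 of B → 146.91; 83/83 used.
2 item(s) taken whole; one partial (take 27/34 of B).

2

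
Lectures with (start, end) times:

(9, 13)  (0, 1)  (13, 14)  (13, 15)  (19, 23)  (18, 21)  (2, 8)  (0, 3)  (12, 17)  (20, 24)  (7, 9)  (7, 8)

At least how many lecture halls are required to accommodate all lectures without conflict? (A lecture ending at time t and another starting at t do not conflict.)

3

The answer is the maximum number of intervals overlapping at any instant.
starts: [0, 0, 2, 7, 7, 9, 12, 13, 13, 18, 19, 20]
ends:   [1, 3, 8, 8, 9, 13, 14, 15, 17, 21, 23, 24]
s0→1 s0→2 e1→1 s2→2 e3→1 s7→2 s7→3  — peak 3.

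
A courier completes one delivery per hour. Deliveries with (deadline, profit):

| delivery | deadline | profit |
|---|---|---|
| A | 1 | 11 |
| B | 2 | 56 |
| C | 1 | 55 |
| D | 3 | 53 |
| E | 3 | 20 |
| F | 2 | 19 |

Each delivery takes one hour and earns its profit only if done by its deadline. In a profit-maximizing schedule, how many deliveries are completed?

3

Take jobs in profit order; each goes to the latest open slot no later than its deadline.
By profit: B(d2,56), C(d1,55), D(d3,53), E(d3,20), F(d2,19), A(d1,11)
B→slot 2; C→slot 1; D→slot 3; E skipped; F skipped; A skipped.
3 of 6 scheduled.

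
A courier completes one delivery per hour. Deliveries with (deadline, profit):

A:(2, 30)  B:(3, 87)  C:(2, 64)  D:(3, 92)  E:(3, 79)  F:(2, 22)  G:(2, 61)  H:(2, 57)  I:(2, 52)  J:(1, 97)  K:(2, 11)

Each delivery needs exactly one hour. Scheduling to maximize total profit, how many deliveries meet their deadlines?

By profit: J(d1,97), D(d3,92), B(d3,87), E(d3,79), C(d2,64), G(d2,61), H(d2,57), I(d2,52), A(d2,30), F(d2,22), K(d2,11)
J→slot 1; D→slot 3; B→slot 2; E skipped; C skipped; G skipped; H skipped; I skipped; A skipped; F skipped; K skipped.
3 of 11 scheduled.

3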